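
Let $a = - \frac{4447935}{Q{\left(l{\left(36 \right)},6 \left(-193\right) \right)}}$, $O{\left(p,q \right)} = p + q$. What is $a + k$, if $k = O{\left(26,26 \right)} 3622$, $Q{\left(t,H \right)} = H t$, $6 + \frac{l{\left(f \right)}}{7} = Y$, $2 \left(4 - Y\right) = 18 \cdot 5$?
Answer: $\frac{23917075291}{126994} \approx 1.8833 \cdot 10^{5}$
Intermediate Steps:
$Y = -41$ ($Y = 4 - \frac{18 \cdot 5}{2} = 4 - 45 = -41$)
$l{\left(f \right)} = -329$ ($l{\left(f \right)} = -42 + 7 \left(-41\right) = -42 - 287 = -329$)
$a = - \frac{1482645}{126994}$ ($a = - \frac{4447935}{6 \left(-193\right) \left(-329\right)} = - \frac{4447935}{\left(-1158\right) \left(-329\right)} = - \frac{4447935}{380982} = \left(-4447935\right) \frac{1}{380982} = - \frac{1482645}{126994} \approx -11.675$)
$k = 188344$ ($k = \left(26 + 26\right) 3622 = 52 \cdot 3622 = 188344$)
$a + k = - \frac{1482645}{126994} + 188344 = \frac{23917075291}{126994}$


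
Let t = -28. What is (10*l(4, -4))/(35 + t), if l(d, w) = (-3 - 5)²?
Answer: 640/7 ≈ 91.429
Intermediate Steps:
l(d, w) = 64 (l(d, w) = (-8)² = 64)
(10*l(4, -4))/(35 + t) = (10*64)/(35 - 28) = 640/7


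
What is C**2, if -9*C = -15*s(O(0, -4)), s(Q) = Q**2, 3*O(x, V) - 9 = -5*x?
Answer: 225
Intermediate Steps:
O(x, V) = 3 - 5*x/3 (O(x, V) = 3 + (-5*x)/3 = 3 - 5*x/3)
C = 15 (C = -(-5)*(3 - 5/3*0)**2/3 = -(-5)*(3 + 0)**2/3 = -(-5)*3**2/3 = -(-5)*9/3 = -1/9*(-135) = 15)
C**2 = 15**2 = 225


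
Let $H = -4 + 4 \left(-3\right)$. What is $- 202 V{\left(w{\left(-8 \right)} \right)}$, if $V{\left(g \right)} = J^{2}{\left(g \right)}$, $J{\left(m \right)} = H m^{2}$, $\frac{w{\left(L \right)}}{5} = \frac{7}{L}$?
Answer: $- \frac{151563125}{8} \approx -1.8945 \cdot 10^{7}$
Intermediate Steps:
$w{\left(L \right)} = \frac{35}{L}$ ($w{\left(L \right)} = 5 \frac{7}{L} = \frac{35}{L}$)
$H = -16$ ($H = -4 - 12 = -16$)
$J{\left(m \right)} = - 16 m^{2}$
$V{\left(g \right)} = 256 g^{4}$ ($V{\left(g \right)} = \left(- 16 g^{2}\right)^{2} = 256 g^{4}$)
$- 202 V{\left(w{\left(-8 \right)} \right)} = - 202 \cdot 256 \left(\frac{35}{-8}\right)^{4} = - 202 \cdot 256 \left(35 \left(- \frac{1}{8}\right)\right)^{4} = - 202 \cdot 256 \left(- \frac{35}{8}\right)^{4} = - 202 \cdot 256 \cdot \frac{1500625}{4096} = \left(-202\right) \frac{1500625}{16} = - \frac{151563125}{8}$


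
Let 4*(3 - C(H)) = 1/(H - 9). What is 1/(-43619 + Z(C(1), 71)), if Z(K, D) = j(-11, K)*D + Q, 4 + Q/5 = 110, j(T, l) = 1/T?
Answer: -11/474050 ≈ -2.3204e-5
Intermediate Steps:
Q = 530 (Q = -20 + 5*110 = -20 + 550 = 530)
C(H) = 3 - 1/(4*(-9 + H)) (C(H) = 3 - 1/(4*(H - 9)) = 3 - 1/(4*(-9 + H)))
Z(K, D) = 530 - D/11 (Z(K, D) = D/(-11) + 530 = -D/11 + 530 = 530 - D/11)
1/(-43619 + Z(C(1), 71)) = 1/(-43619 + (530 - 1/11*71)) = 1/(-43619 + (530 - 71/11)) = 1/(-43619 + 5759/11) = 1/(-474050/11) = -11/474050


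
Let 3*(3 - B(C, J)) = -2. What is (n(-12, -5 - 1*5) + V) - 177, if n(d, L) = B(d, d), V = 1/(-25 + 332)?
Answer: -159637/921 ≈ -173.33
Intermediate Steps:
B(C, J) = 11/3 (B(C, J) = 3 - 1/3*(-2) = 3 + 2/3 = 11/3)
V = 1/307 ≈ 0.0032573
n(d, L) = 11/3
(n(-12, -5 - 1*5) + V) - 177 = (11/3 + 1/307) - 177 = 3380/921 - 177 = -159637/921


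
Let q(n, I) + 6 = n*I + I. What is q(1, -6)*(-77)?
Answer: 1386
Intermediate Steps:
q(n, I) = -6 + I + I*n (q(n, I) = -6 + (n*I + I) = -6 + (I*n + I) = -6 + (I + I*n) = -6 + I + I*n)
q(1, -6)*(-77) = (-6 - 6 - 6*1)*(-77) = (-6 - 6 - 6)*(-77) = -18*(-77) = 1386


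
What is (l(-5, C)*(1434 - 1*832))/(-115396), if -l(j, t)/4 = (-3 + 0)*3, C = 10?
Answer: -5418/28849 ≈ -0.18781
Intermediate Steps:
l(j, t) = 36 (l(j, t) = -4*(-3 + 0)*3 = -(-12)*3 = -4*(-9) = 36)
(l(-5, C)*(1434 - 1*832))/(-115396) = (36*(1434 - 1*832))/(-115396) = (36*(1434 - 832))*(-1/115396) = (36*602)*(-1/115396) = 21672*(-1/115396) = -5418/28849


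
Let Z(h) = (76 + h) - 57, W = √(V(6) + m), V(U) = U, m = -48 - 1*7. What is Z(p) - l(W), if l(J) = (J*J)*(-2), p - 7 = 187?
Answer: 115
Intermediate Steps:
m = -55 (m = -48 - 7 = -55)
p = 194 (p = 7 + 187 = 194)
W = 7*I (W = √(6 - 55) = √(-49) = 7*I ≈ 7.0*I)
l(J) = -2*J² (l(J) = J²*(-2) = -2*J²)
Z(h) = 19 + h
Z(p) - l(W) = (19 + 194) - (-2)*(7*I)² = 213 - (-2)*(-49) = 213 - 1*98 = 213 - 98 = 115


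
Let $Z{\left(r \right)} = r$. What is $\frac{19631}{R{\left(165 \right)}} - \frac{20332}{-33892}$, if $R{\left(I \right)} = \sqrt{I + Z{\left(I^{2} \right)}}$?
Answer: $\frac{5083}{8473} + \frac{19631 \sqrt{27390}}{27390} \approx 119.22$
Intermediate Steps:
$R{\left(I \right)} = \sqrt{I + I^{2}}$
$\frac{19631}{R{\left(165 \right)}} - \frac{20332}{-33892} = \frac{19631}{\sqrt{165 \left(1 + 165\right)}} - \frac{20332}{-33892} = \frac{19631}{\sqrt{165 \cdot 166}} - - \frac{5083}{8473} = \frac{19631}{\sqrt{27390}} + \frac{5083}{8473} = 19631 \frac{\sqrt{27390}}{27390} + \frac{5083}{8473} = \frac{19631 \sqrt{27390}}{27390} + \frac{5083}{8473} = \frac{5083}{8473} + \frac{19631 \sqrt{27390}}{27390}$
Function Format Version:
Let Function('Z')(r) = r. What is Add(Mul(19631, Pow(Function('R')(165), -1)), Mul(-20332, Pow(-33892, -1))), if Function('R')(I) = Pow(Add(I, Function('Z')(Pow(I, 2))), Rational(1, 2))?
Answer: Add(Rational(5083, 8473), Mul(Rational(19631, 27390), Pow(27390, Rational(1, 2)))) ≈ 119.22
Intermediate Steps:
Function('R')(I) = Pow(Add(I, Pow(I, 2)), Rational(1, 2))
Add(Mul(19631, Pow(Function('R')(165), -1)), Mul(-20332, Pow(-33892, -1))) = Add(Mul(19631, Pow(Pow(Mul(165, Add(1, 165)), Rational(1, 2)), -1)), Mul(-20332, Pow(-33892, -1))) = Add(Mul(19631, Pow(Pow(Mul(165, 166), Rational(1, 2)), -1)), Mul(-20332, Rational(-1, 33892))) = Add(Mul(19631, Pow(Pow(27390, Rational(1, 2)), -1)), Rational(5083, 8473)) = Add(Mul(19631, Mul(Rational(1, 27390), Pow(27390, Rational(1, 2)))), Rational(5083, 8473)) = Add(Mul(Rational(19631, 27390), Pow(27390, Rational(1, 2))), Rational(5083, 8473)) = Add(Rational(5083, 8473), Mul(Rational(19631, 27390), Pow(27390, Rational(1, 2))))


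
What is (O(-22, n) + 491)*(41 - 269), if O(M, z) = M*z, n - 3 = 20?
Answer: 3420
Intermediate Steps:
n = 23 (n = 3 + 20 = 23)
(O(-22, n) + 491)*(41 - 269) = (-22*23 + 491)*(41 - 269) = (-506 + 491)*(-228) = -15*(-228) = 3420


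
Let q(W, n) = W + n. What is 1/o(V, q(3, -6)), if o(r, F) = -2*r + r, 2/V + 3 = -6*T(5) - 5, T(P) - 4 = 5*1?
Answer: 31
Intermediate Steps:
T(P) = 9 (T(P) = 4 + 5*1 = 4 + 5 = 9)
V = -1/31 (V = 2/(-3 + (-6*9 - 5)) = 2/(-3 + (-54 - 5)) = 2/(-3 - 59) = 2/(-62) = 2*(-1/62) = -1/31 ≈ -0.032258)
o(r, F) = -r
1/o(V, q(3, -6)) = 1/(-1*(-1/31)) = 1/(1/31) = 31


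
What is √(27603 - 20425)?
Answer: √7178 ≈ 84.723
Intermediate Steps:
√(27603 - 20425) = √7178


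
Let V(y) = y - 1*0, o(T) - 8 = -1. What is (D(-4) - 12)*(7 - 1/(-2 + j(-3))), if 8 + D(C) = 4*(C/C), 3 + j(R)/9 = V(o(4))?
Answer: -1896/17 ≈ -111.53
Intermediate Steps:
o(T) = 7 (o(T) = 8 - 1 = 7)
V(y) = y (V(y) = y + 0 = y)
j(R) = 36 (j(R) = -27 + 9*7 = -27 + 63 = 36)
D(C) = -4 (D(C) = -8 + 4*(C/C) = -8 + 4*1 = -8 + 4 = -4)
(D(-4) - 12)*(7 - 1/(-2 + j(-3))) = (-4 - 12)*(7 - 1/(-2 + 36)) = -16*(7 - 1/34) = -16*237/34 = -1896/17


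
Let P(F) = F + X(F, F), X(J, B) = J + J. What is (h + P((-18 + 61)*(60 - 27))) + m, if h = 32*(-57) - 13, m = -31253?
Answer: -28833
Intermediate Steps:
X(J, B) = 2*J
P(F) = 3*F (P(F) = F + 2*F = 3*F)
h = -1837 (h = -1824 - 13 = -1837)
(h + P((-18 + 61)*(60 - 27))) + m = (-1837 + 3*((-18 + 61)*(60 - 27))) - 31253 = (-1837 + 3*(43*33)) - 31253 = (-1837 + 3*1419) - 31253 = (-1837 + 4257) - 31253 = 2420 - 31253 = -28833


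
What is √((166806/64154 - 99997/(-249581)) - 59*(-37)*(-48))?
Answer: 2*I*√1678931872413728411081338/8005809737 ≈ 323.7*I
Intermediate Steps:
√((166806/64154 - 99997/(-249581)) - 59*(-37)*(-48)) = √((166806*(1/64154) - 99997*(-1/249581)) + 2183*(-48)) = √((83403/32077 + 99997/249581) - 104784) = √(24023407912/8005809737 - 104784) = √(-838856744073896/8005809737) = 2*I*√1678931872413728411081338/8005809737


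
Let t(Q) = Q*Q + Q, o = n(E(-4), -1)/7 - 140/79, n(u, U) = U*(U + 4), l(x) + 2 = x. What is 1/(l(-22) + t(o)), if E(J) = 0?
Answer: -305809/6531328 ≈ -0.046822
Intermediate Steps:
l(x) = -2 + x
n(u, U) = U*(4 + U)
o = -1217/553 (o = -(4 - 1)/7 - 140/79 = -1*3*(⅐) - 140*1/79 = -3*⅐ - 140/79 = -3/7 - 140/79 = -1217/553 ≈ -2.2007)
t(Q) = Q + Q² (t(Q) = Q² + Q = Q + Q²)
1/(l(-22) + t(o)) = 1/((-2 - 22) - 1217*(1 - 1217/553)/553) = 1/(-24 - 1217/553*(-664/553)) = 1/(-24 + 808088/305809) = 1/(-6531328/305809) = -305809/6531328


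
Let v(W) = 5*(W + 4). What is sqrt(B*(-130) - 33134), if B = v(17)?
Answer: 8*I*sqrt(731) ≈ 216.3*I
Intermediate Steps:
v(W) = 20 + 5*W (v(W) = 5*(4 + W) = 20 + 5*W)
B = 105 (B = 20 + 5*17 = 20 + 85 = 105)
sqrt(B*(-130) - 33134) = sqrt(105*(-130) - 33134) = sqrt(-13650 - 33134) = sqrt(-46784) = 8*I*sqrt(731)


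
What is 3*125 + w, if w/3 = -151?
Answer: -78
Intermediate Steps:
w = -453 (w = 3*(-151) = -453)
3*125 + w = 3*125 - 453 = 375 - 453 = -78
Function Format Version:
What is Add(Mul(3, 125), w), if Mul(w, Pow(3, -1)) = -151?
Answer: -78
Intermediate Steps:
w = -453 (w = Mul(3, -151) = -453)
Add(Mul(3, 125), w) = Add(Mul(3, 125), -453) = Add(375, -453) = -78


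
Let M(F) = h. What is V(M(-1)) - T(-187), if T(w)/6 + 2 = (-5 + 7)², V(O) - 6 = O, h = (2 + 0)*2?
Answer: -2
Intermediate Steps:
h = 4 (h = 2*2 = 4)
M(F) = 4
V(O) = 6 + O
T(w) = 12 (T(w) = -12 + 6*(-5 + 7)² = -12 + 6*2² = -12 + 6*4 = -12 + 24 = 12)
V(M(-1)) - T(-187) = (6 + 4) - 1*12 = 10 - 12 = -2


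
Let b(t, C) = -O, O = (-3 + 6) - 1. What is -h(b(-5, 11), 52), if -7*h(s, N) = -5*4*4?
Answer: -80/7 ≈ -11.429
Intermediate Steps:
O = 2 (O = 3 - 1 = 2)
b(t, C) = -2 (b(t, C) = -1*2 = -2)
h(s, N) = 80/7 (h(s, N) = -(-5*4)*4/7 = -(-20)*4/7 = -⅐*(-80) = 80/7)
-h(b(-5, 11), 52) = -1*80/7 = -80/7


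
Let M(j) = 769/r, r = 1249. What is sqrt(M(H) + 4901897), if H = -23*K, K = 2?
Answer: 3*sqrt(849662798042)/1249 ≈ 2214.0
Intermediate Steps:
H = -46 (H = -23*2 = -46)
M(j) = 769/1249
sqrt(M(H) + 4901897) = sqrt(769/1249 + 4901897) = sqrt(6122470122/1249) = 3*sqrt(849662798042)/1249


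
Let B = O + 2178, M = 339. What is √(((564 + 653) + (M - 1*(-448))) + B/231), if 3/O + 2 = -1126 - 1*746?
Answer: √41923434007070/144298 ≈ 44.871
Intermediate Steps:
O = -3/1874 (O = 3/(-2 + (-1126 - 1*746)) = 3/(-2 + (-1126 - 746)) = 3/(-2 - 1872) = 3/(-1874) = 3*(-1/1874) = -3/1874 ≈ -0.0016009)
B = 4081569/1874 (B = -3/1874 + 2178 = 4081569/1874 ≈ 2178.0)
√(((564 + 653) + (M - 1*(-448))) + B/231) = √(((564 + 653) + (339 - 1*(-448))) + (4081569/1874)/231) = √((1217 + (339 + 448)) + (4081569/1874)*(1/231)) = √((1217 + 787) + 1360523/144298) = √(2004 + 1360523/144298) = √(290533715/144298) = √41923434007070/144298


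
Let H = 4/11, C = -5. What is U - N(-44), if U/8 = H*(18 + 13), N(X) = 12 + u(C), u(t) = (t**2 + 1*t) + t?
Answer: 695/11 ≈ 63.182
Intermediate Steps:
u(t) = t**2 + 2*t (u(t) = (t**2 + t) + t = (t + t**2) + t = t**2 + 2*t)
N(X) = 27 (N(X) = 12 - 5*(2 - 5) = 12 - 5*(-3) = 12 + 15 = 27)
H = 4/11 (H = 4*(1/11) = 4/11 ≈ 0.36364)
U = 992/11 (U = 8*(4*(18 + 13)/11) = 8*((4/11)*31) = 8*(124/11) = 992/11 ≈ 90.182)
U - N(-44) = 992/11 - 1*27 = 992/11 - 27 = 695/11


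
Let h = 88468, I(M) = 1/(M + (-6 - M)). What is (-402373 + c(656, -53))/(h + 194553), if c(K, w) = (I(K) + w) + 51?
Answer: -2414251/1698126 ≈ -1.4217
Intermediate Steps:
I(M) = -1/6 (I(M) = 1/(-6) = -1/6)
c(K, w) = 305/6 + w (c(K, w) = (-1/6 + w) + 51 = 305/6 + w)
(-402373 + c(656, -53))/(h + 194553) = (-402373 + (305/6 - 53))/(88468 + 194553) = (-402373 - 13/6)/283021 = -2414251/6*1/283021 = -2414251/1698126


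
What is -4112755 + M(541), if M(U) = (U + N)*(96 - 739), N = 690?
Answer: -4904288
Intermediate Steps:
M(U) = -443670 - 643*U (M(U) = (U + 690)*(96 - 739) = (690 + U)*(-643) = -443670 - 643*U)
-4112755 + M(541) = -4112755 + (-443670 - 643*541) = -4112755 + (-443670 - 347863) = -4112755 - 791533 = -4904288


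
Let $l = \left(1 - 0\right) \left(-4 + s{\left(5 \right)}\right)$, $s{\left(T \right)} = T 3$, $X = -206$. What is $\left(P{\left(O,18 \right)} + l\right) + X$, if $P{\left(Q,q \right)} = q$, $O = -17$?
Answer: $-177$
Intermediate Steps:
$s{\left(T \right)} = 3 T$
$l = 11$ ($l = \left(1 - 0\right) \left(-4 + 3 \cdot 5\right) = \left(1 + 0\right) \left(-4 + 15\right) = 1 \cdot 11 = 11$)
$\left(P{\left(O,18 \right)} + l\right) + X = \left(18 + 11\right) - 206 = 29 - 206 = -177$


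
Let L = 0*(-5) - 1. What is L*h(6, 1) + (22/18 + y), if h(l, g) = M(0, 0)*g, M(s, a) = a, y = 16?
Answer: 155/9 ≈ 17.222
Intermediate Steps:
L = -1 (L = 0 - 1 = -1)
h(l, g) = 0 (h(l, g) = 0*g = 0)
L*h(6, 1) + (22/18 + y) = -1*0 + (22/18 + 16) = 0 + (22*(1/18) + 16) = 0 + (11/9 + 16) = 0 + 155/9 = 155/9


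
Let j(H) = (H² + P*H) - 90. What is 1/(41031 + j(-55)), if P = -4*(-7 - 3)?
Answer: 1/41766 ≈ 2.3943e-5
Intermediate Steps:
P = 40 (P = -4*(-10) = 40)
j(H) = -90 + H² + 40*H (j(H) = (H² + 40*H) - 90 = -90 + H² + 40*H)
1/(41031 + j(-55)) = 1/(41031 + (-90 + (-55)² + 40*(-55))) = 1/(41031 + (-90 + 3025 - 2200)) = 1/(41031 + 735) = 1/41766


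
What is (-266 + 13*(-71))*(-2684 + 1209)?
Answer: 1753775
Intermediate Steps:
(-266 + 13*(-71))*(-2684 + 1209) = (-266 - 923)*(-1475) = -1189*(-1475) = 1753775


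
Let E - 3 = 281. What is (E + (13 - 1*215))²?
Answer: 6724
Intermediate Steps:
E = 284 (E = 3 + 281 = 284)
(E + (13 - 1*215))² = (284 + (13 - 1*215))² = (284 + (13 - 215))² = (284 - 202)² = 82² = 6724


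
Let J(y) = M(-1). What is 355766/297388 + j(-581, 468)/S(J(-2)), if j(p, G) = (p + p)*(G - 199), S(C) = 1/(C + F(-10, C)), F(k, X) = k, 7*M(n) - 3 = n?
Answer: 451505345451/148694 ≈ 3.0365e+6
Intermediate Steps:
M(n) = 3/7 + n/7
J(y) = 2/7 (J(y) = 3/7 + (1/7)*(-1) = 3/7 - 1/7 = 2/7)
S(C) = 1/(-10 + C) (S(C) = 1/(C - 10) = 1/(-10 + C))
j(p, G) = 2*p*(-199 + G) (j(p, G) = (2*p)*(-199 + G) = 2*p*(-199 + G))
355766/297388 + j(-581, 468)/S(J(-2)) = 355766/297388 + (2*(-581)*(-199 + 468))/(1/(-10 + 2/7)) = 355766*(1/297388) + (2*(-581)*269)/(1/(-68/7)) = 177883/148694 - 312578/(-7/68) = 177883/148694 - 312578*(-68/7) = 177883/148694 + 3036472 = 451505345451/148694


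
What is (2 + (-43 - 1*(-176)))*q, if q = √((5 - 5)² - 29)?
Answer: 135*I*√29 ≈ 727.0*I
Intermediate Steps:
q = I*√29 (q = √(0² - 29) = √(0 - 29) = √(-29) = I*√29 ≈ 5.3852*I)
(2 + (-43 - 1*(-176)))*q = (2 + (-43 - 1*(-176)))*(I*√29) = (2 + (-43 + 176))*(I*√29) = (2 + 133)*(I*√29) = 135*(I*√29) = 135*I*√29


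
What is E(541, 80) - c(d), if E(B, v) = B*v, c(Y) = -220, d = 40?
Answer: 43500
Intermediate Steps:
E(541, 80) - c(d) = 541*80 - 1*(-220) = 43280 + 220 = 43500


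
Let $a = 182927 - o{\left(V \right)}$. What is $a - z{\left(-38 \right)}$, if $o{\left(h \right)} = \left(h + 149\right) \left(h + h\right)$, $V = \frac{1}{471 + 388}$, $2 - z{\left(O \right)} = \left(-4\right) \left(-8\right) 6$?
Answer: $\frac{135118299093}{737881} \approx 1.8312 \cdot 10^{5}$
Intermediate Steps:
$z{\left(O \right)} = -190$ ($z{\left(O \right)} = 2 - \left(-4\right) \left(-8\right) 6 = 2 - 32 \cdot 6 = 2 - 192 = -190$)
$V = \frac{1}{859} \approx 0.0011641$
$o{\left(h \right)} = 2 h \left(149 + h\right)$ ($o{\left(h \right)} = \left(149 + h\right) 2 h = 2 h \left(149 + h\right)$)
$a = \frac{134978101703}{737881}$ ($a = 182927 - 2 \cdot \frac{1}{859} \left(149 + \frac{1}{859}\right) = 182927 - 2 \cdot \frac{1}{859} \cdot \frac{127992}{859} = 182927 - \frac{255984}{737881} = \frac{134978101703}{737881} \approx 1.8293 \cdot 10^{5}$)
$a - z{\left(-38 \right)} = \frac{134978101703}{737881} - -190 = \frac{134978101703}{737881} + 190 = \frac{135118299093}{737881}$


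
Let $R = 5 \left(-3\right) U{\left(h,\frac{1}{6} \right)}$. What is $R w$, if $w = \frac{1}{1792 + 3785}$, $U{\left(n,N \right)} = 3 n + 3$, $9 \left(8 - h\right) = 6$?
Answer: $- \frac{125}{1859} \approx -0.06724$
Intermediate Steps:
$h = \frac{22}{3}$ ($h = 8 - \frac{2}{3} = \frac{22}{3} \approx 7.3333$)
$U{\left(n,N \right)} = 3 + 3 n$
$w = \frac{1}{5577} \approx 0.00017931$
$R = -375$ ($R = 5 \left(-3\right) \left(3 + 3 \cdot \frac{22}{3}\right) = - 15 \left(3 + 22\right) = \left(-15\right) 25 = -375$)
$R w = \left(-375\right) \frac{1}{5577} = - \frac{125}{1859}$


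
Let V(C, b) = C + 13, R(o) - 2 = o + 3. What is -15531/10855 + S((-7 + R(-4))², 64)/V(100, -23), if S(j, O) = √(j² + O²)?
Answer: -93/65 + 4*√337/113 ≈ -0.78094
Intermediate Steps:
R(o) = 5 + o (R(o) = 2 + (o + 3) = 2 + (3 + o) = 5 + o)
V(C, b) = 13 + C
S(j, O) = √(O² + j²)
-15531/10855 + S((-7 + R(-4))², 64)/V(100, -23) = -15531/10855 + √(64² + ((-7 + (5 - 4))²)²)/(13 + 100) = -15531*1/10855 + √(4096 + ((-7 + 1)²)²)/113 = -93/65 + √(4096 + ((-6)²)²)*(1/113) = -93/65 + √(4096 + 36²)*(1/113) = -93/65 + √(4096 + 1296)*(1/113) = -93/65 + √5392*(1/113) = -93/65 + (4*√337)*(1/113) = -93/65 + 4*√337/113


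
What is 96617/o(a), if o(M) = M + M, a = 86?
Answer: 96617/172 ≈ 561.73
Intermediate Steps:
o(M) = 2*M
96617/o(a) = 96617/((2*86)) = 96617/172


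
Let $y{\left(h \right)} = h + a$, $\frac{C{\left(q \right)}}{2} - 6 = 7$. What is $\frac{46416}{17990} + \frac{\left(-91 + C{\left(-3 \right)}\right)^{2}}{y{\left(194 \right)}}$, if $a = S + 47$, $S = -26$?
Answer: $\frac{8598719}{386785} \approx 22.231$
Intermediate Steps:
$a = 21$ ($a = -26 + 47 = 21$)
$C{\left(q \right)} = 26$ ($C{\left(q \right)} = 12 + 2 \cdot 7 = 12 + 14 = 26$)
$y{\left(h \right)} = 21 + h$ ($y{\left(h \right)} = h + 21 = 21 + h$)
$\frac{46416}{17990} + \frac{\left(-91 + C{\left(-3 \right)}\right)^{2}}{y{\left(194 \right)}} = \frac{46416}{17990} + \frac{\left(-91 + 26\right)^{2}}{21 + 194} = 46416 \cdot \frac{1}{17990} + \frac{\left(-65\right)^{2}}{215} = \frac{23208}{8995} + 4225 \cdot \frac{1}{215} = \frac{23208}{8995} + \frac{845}{43} = \frac{8598719}{386785}$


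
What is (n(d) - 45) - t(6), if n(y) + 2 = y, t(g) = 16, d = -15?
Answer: -78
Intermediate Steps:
n(y) = -2 + y
(n(d) - 45) - t(6) = ((-2 - 15) - 45) - 1*16 = (-17 - 45) - 16 = -62 - 16 = -78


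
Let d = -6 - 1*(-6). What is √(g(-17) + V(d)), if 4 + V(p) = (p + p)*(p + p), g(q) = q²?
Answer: √285 ≈ 16.882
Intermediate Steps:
d = 0 (d = -6 + 6 = 0)
V(p) = -4 + 4*p² (V(p) = -4 + (p + p)*(p + p) = -4 + (2*p)*(2*p) = -4 + 4*p²)
√(g(-17) + V(d)) = √((-17)² + (-4 + 4*0²)) = √(289 + (-4 + 4*0)) = √(289 + (-4 + 0)) = √(289 - 4) = √285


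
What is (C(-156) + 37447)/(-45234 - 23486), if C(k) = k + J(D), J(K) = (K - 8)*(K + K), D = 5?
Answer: -37261/68720 ≈ -0.54221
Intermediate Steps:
J(K) = 2*K*(-8 + K) (J(K) = (-8 + K)*(2*K) = 2*K*(-8 + K))
C(k) = -30 + k (C(k) = k + 2*5*(-8 + 5) = k + 2*5*(-3) = k - 30 = -30 + k)
(C(-156) + 37447)/(-45234 - 23486) = ((-30 - 156) + 37447)/(-45234 - 23486) = (-186 + 37447)/(-68720) = 37261*(-1/68720) = -37261/68720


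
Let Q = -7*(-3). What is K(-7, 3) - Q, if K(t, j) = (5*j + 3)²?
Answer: 303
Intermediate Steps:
Q = 21
K(t, j) = (3 + 5*j)²
K(-7, 3) - Q = (3 + 5*3)² - 1*21 = (3 + 15)² - 21 = 18² - 21 = 324 - 21 = 303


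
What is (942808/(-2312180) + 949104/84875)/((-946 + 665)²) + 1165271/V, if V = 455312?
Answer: 5342536038443171453/2087403770670526000 ≈ 2.5594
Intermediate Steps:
(942808/(-2312180) + 949104/84875)/((-946 + 665)²) + 1165271/V = (942808/(-2312180) + 949104/84875)/((-946 + 665)²) + 1165271/455312 = (942808*(-1/2312180) + 949104*(1/84875))/((-281)²) + 1165271*(1/455312) = (-235702/578045 + 949104/84875)/78961 + 1165271/455312 = (105723922886/9812313875)*(1/78961) + 1165271/455312 = 105723922886/774790115883875 + 1165271/455312 = 5342536038443171453/2087403770670526000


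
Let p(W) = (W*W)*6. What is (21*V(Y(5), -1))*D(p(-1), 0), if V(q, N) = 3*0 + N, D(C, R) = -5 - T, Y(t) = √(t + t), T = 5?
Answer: 210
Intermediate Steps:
p(W) = 6*W² (p(W) = W²*6 = 6*W²)
Y(t) = √2*√t (Y(t) = √(2*t) = √2*√t)
D(C, R) = -10 (D(C, R) = -5 - 1*5 = -5 - 5 = -10)
V(q, N) = N (V(q, N) = 0 + N = N)
(21*V(Y(5), -1))*D(p(-1), 0) = (21*(-1))*(-10) = -21*(-10) = 210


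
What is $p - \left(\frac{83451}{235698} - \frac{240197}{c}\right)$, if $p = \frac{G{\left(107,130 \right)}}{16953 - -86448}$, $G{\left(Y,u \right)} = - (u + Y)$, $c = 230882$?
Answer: $\frac{106910570994572}{156303323033001} \approx 0.68399$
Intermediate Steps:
$G{\left(Y,u \right)} = - Y - u$ ($G{\left(Y,u \right)} = - (Y + u) = - Y - u$)
$p = - \frac{79}{34467}$ ($p = \frac{\left(-1\right) 107 - 130}{16953 - -86448} = \frac{-107 - 130}{16953 + 86448} = - \frac{237}{103401} = \left(-237\right) \frac{1}{103401} = - \frac{79}{34467} \approx -0.002292$)
$p - \left(\frac{83451}{235698} - \frac{240197}{c}\right) = - \frac{79}{34467} - \left(\frac{83451}{235698} - \frac{240197}{230882}\right) = - \frac{79}{34467} - \left(83451 \cdot \frac{1}{235698} - \frac{240197}{230882}\right) = - \frac{79}{34467} - \left(\frac{27817}{78566} - \frac{240197}{230882}\right) = - \frac{79}{34467} - - \frac{3112218227}{4534868803} = - \frac{79}{34467} + \frac{3112218227}{4534868803} = \frac{106910570994572}{156303323033001}$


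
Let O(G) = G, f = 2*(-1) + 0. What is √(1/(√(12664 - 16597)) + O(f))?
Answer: √(-3437442 - 1311*I*√437)/1311 ≈ 0.0056375 - 1.4142*I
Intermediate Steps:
f = -2 (f = -2 + 0 = -2)
√(1/(√(12664 - 16597)) + O(f)) = √(1/(√(12664 - 16597)) - 2) = √(1/(√(-3933)) - 2) = √(1/(3*I*√437) - 2) = √(-I*√437/1311 - 2) = √(-2 - I*√437/1311)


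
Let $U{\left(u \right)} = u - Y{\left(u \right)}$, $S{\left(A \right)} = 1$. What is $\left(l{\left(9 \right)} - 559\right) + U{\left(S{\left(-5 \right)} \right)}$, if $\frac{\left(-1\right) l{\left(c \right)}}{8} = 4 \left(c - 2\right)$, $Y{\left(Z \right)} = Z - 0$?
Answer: $-783$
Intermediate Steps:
$Y{\left(Z \right)} = Z$ ($Y{\left(Z \right)} = Z + 0 = Z$)
$U{\left(u \right)} = 0$ ($U{\left(u \right)} = u - u = 0$)
$l{\left(c \right)} = 64 - 32 c$ ($l{\left(c \right)} = - 8 \cdot 4 \left(c - 2\right) = - 8 \cdot 4 \left(-2 + c\right) = - 8 \left(-8 + 4 c\right) = 64 - 32 c$)
$\left(l{\left(9 \right)} - 559\right) + U{\left(S{\left(-5 \right)} \right)} = \left(\left(64 - 288\right) - 559\right) + 0 = \left(-224 - 559\right) + 0 = -783 + 0 = -783$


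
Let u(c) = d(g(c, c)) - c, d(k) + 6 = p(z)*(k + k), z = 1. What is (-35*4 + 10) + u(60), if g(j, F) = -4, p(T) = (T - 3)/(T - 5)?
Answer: -200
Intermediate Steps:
p(T) = (-3 + T)/(-5 + T)
d(k) = -6 + k (d(k) = -6 + ((-3 + 1)/(-5 + 1))*(k + k) = -6 + (-2/(-4))*(2*k) = -6 + (-¼*(-2))*(2*k) = -6 + (2*k)/2 = -6 + k)
u(c) = -10 - c (u(c) = (-6 - 4) - c = -10 - c)
(-35*4 + 10) + u(60) = (-35*4 + 10) + (-10 - 1*60) = (-140 + 10) + (-10 - 60) = -130 - 70 = -200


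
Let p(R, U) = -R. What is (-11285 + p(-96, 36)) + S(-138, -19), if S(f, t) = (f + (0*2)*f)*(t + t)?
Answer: -5945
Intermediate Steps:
S(f, t) = 2*f*t (S(f, t) = (f + 0*f)*(2*t) = (f + 0)*(2*t) = f*(2*t) = 2*f*t)
(-11285 + p(-96, 36)) + S(-138, -19) = (-11285 - 1*(-96)) + 2*(-138)*(-19) = (-11285 + 96) + 5244 = -11189 + 5244 = -5945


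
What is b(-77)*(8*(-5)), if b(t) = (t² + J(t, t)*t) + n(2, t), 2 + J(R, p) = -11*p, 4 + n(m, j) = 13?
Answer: 2365080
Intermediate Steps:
n(m, j) = 9 (n(m, j) = -4 + 13 = 9)
J(R, p) = -2 - 11*p
b(t) = 9 + t² + t*(-2 - 11*t) (b(t) = (t² + (-2 - 11*t)*t) + 9 = (t² + t*(-2 - 11*t)) + 9 = 9 + t² + t*(-2 - 11*t))
b(-77)*(8*(-5)) = (9 - 10*(-77)² - 2*(-77))*(8*(-5)) = (9 - 10*5929 + 154)*(-40) = (9 - 59290 + 154)*(-40) = -59127*(-40) = 2365080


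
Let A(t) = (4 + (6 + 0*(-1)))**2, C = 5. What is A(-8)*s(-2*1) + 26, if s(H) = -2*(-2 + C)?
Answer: -574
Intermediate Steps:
A(t) = 100 (A(t) = (4 + (6 + 0))**2 = (4 + 6)**2 = 10**2 = 100)
s(H) = -6 (s(H) = -2*(-2 + 5) = -2*3 = -6)
A(-8)*s(-2*1) + 26 = 100*(-6) + 26 = -600 + 26 = -574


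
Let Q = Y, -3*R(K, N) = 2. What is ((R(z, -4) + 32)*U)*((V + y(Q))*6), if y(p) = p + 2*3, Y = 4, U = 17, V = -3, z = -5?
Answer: 22372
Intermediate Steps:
R(K, N) = -⅔ (R(K, N) = -⅓*2 = -⅔)
Q = 4
y(p) = 6 + p (y(p) = p + 6 = 6 + p)
((R(z, -4) + 32)*U)*((V + y(Q))*6) = ((-⅔ + 32)*17)*((-3 + (6 + 4))*6) = ((94/3)*17)*((-3 + 10)*6) = 1598*(7*6)/3 = (1598/3)*42 = 22372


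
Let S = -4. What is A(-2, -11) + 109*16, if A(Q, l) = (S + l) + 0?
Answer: 1729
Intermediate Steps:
A(Q, l) = -4 + l (A(Q, l) = (-4 + l) + 0 = -4 + l)
A(-2, -11) + 109*16 = (-4 - 11) + 109*16 = -15 + 1744 = 1729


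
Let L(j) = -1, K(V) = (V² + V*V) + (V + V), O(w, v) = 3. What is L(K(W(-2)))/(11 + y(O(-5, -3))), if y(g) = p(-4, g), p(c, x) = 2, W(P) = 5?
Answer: -1/13 ≈ -0.076923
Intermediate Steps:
K(V) = 2*V + 2*V² (K(V) = (V² + V²) + 2*V = 2*V² + 2*V = 2*V + 2*V²)
y(g) = 2
L(K(W(-2)))/(11 + y(O(-5, -3))) = -1/(11 + 2) = -1/13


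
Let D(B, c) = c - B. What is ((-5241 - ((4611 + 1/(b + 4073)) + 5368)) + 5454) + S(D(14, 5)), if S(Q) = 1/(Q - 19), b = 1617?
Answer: -777962419/79660 ≈ -9766.0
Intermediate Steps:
S(Q) = 1/(-19 + Q)
((-5241 - ((4611 + 1/(b + 4073)) + 5368)) + 5454) + S(D(14, 5)) = ((-5241 - ((4611 + 1/(1617 + 4073)) + 5368)) + 5454) + 1/(-19 + (5 - 1*14)) = ((-5241 - ((4611 + 1/5690) + 5368)) + 5454) + 1/(-19 + (5 - 14)) = ((-5241 - ((4611 + 1/5690) + 5368)) + 5454) + 1/(-19 - 9) = ((-5241 - (26236591/5690 + 5368)) + 5454) + 1/(-28) = ((-5241 - 1*56780511/5690) + 5454) - 1/28 = ((-5241 - 56780511/5690) + 5454) - 1/28 = (-86601801/5690 + 5454) - 1/28 = -55568541/5690 - 1/28 = -777962419/79660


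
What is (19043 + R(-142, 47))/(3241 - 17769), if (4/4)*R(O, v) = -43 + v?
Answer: -19047/14528 ≈ -1.3111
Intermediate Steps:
R(O, v) = -43 + v
(19043 + R(-142, 47))/(3241 - 17769) = (19043 + (-43 + 47))/(3241 - 17769) = (19043 + 4)/(-14528) = 19047*(-1/14528) = -19047/14528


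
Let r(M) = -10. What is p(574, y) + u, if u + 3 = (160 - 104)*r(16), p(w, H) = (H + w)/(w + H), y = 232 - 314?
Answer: -562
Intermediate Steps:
y = -82
p(w, H) = 1 (p(w, H) = (H + w)/(H + w) = 1)
u = -563 (u = -3 + (160 - 104)*(-10) = -3 + 56*(-10) = -3 - 560 = -563)
p(574, y) + u = 1 - 563 = -562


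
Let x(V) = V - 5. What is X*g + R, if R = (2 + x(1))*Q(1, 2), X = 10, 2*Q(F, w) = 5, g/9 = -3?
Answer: -275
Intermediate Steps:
g = -27 (g = 9*(-3) = -27)
x(V) = -5 + V
Q(F, w) = 5/2 (Q(F, w) = (½)*5 = 5/2)
R = -5 (R = (2 + (-5 + 1))*(5/2) = (2 - 4)*(5/2) = -2*5/2 = -5)
X*g + R = 10*(-27) - 5 = -270 - 5 = -275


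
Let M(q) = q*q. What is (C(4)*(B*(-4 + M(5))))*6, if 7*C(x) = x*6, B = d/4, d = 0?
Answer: 0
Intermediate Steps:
M(q) = q²
B = 0 (B = 0/4 = 0*(¼) = 0)
C(x) = 6*x/7 (C(x) = (x*6)/7 = (6*x)/7 = 6*x/7)
(C(4)*(B*(-4 + M(5))))*6 = (((6/7)*4)*(0*(-4 + 5²)))*6 = (24*(0*(-4 + 25))/7)*6 = (24*(0*21)/7)*6 = ((24/7)*0)*6 = 0*6 = 0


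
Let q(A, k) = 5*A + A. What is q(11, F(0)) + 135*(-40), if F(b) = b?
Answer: -5334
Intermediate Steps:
q(A, k) = 6*A
q(11, F(0)) + 135*(-40) = 6*11 + 135*(-40) = 66 - 5400 = -5334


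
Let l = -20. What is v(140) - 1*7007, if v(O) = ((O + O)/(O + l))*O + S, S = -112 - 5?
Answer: -20392/3 ≈ -6797.3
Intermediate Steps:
S = -117
v(O) = -117 + 2*O²/(-20 + O) (v(O) = ((O + O)/(O - 20))*O - 117 = ((2*O)/(-20 + O))*O - 117 = (2*O/(-20 + O))*O - 117 = 2*O²/(-20 + O) - 117 = -117 + 2*O²/(-20 + O))
v(140) - 1*7007 = (2340 - 117*140 + 2*140²)/(-20 + 140) - 1*7007 = (2340 - 16380 + 2*19600)/120 - 7007 = (2340 - 16380 + 39200)/120 - 7007 = (1/120)*25160 - 7007 = 629/3 - 7007 = -20392/3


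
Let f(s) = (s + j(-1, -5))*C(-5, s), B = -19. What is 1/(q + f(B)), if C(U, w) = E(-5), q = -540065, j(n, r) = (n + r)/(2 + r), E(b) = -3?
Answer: -1/540014 ≈ -1.8518e-6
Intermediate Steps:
j(n, r) = (n + r)/(2 + r)
C(U, w) = -3
f(s) = -6 - 3*s (f(s) = (s + (-1 - 5)/(2 - 5))*(-3) = (s - 6/(-3))*(-3) = (s - ⅓*(-6))*(-3) = (s + 2)*(-3) = (2 + s)*(-3) = -6 - 3*s)
1/(q + f(B)) = 1/(-540065 + (-6 - 3*(-19))) = 1/(-540065 + (-6 + 57)) = 1/(-540065 + 51) = 1/(-540014) = -1/540014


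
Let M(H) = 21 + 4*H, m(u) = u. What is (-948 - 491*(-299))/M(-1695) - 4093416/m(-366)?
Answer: 4602335603/412299 ≈ 11163.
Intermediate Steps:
(-948 - 491*(-299))/M(-1695) - 4093416/m(-366) = (-948 - 491*(-299))/(21 + 4*(-1695)) - 4093416/(-366) = (-948 + 146809)/(21 - 6780) - 4093416*(-1/366) = 145861/(-6759) + 682236/61 = 145861*(-1/6759) + 682236/61 = -145861/6759 + 682236/61 = 4602335603/412299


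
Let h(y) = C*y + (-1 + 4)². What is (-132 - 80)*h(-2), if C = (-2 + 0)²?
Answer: -212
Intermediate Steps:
C = 4 (C = (-2)² = 4)
h(y) = 9 + 4*y (h(y) = 4*y + (-1 + 4)² = 4*y + 3² = 4*y + 9 = 9 + 4*y)
(-132 - 80)*h(-2) = (-132 - 80)*(9 + 4*(-2)) = -212*(9 - 8) = -212*1 = -212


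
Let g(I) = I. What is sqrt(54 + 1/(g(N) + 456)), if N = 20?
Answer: sqrt(3058895)/238 ≈ 7.3486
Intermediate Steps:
sqrt(54 + 1/(g(N) + 456)) = sqrt(54 + 1/(20 + 456)) = sqrt(54 + 1/476) = sqrt(25705/476) = sqrt(3058895)/238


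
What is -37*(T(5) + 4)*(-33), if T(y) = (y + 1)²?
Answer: 48840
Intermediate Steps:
T(y) = (1 + y)²
-37*(T(5) + 4)*(-33) = -37*((1 + 5)² + 4)*(-33) = -37*(6² + 4)*(-33) = -37*(36 + 4)*(-33) = -37*40*(-33) = -1480*(-33) = 48840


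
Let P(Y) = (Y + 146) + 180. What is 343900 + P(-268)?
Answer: 343958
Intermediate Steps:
P(Y) = 326 + Y (P(Y) = (146 + Y) + 180 = 326 + Y)
343900 + P(-268) = 343900 + (326 - 268) = 343900 + 58 = 343958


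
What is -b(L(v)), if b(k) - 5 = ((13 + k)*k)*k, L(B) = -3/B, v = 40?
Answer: -324653/64000 ≈ -5.0727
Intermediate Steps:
b(k) = 5 + k²*(13 + k) (b(k) = 5 + ((13 + k)*k)*k = 5 + (k*(13 + k))*k = 5 + k²*(13 + k))
-b(L(v)) = -(5 + (-3/40)³ + 13*(-3/40)²) = -(5 - 27/64000 + 13*(9/1600)) = -(5 - 27/64000 + 117/1600) = -1*324653/64000 = -324653/64000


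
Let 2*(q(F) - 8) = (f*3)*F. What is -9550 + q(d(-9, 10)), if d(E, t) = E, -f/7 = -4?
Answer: -9920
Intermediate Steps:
f = 28 (f = -7*(-4) = 28)
q(F) = 8 + 42*F (q(F) = 8 + ((28*3)*F)/2 = 8 + (84*F)/2 = 8 + 42*F)
-9550 + q(d(-9, 10)) = -9550 + (8 + 42*(-9)) = -9550 + (8 - 378) = -9550 - 370 = -9920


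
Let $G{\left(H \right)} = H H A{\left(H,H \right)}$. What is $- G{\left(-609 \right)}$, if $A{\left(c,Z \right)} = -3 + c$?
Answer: $226979172$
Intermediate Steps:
$G{\left(H \right)} = H^{2} \left(-3 + H\right)$ ($G{\left(H \right)} = H H \left(-3 + H\right) = H^{2} \left(-3 + H\right)$)
$- G{\left(-609 \right)} = - \left(-609\right)^{2} \left(-3 - 609\right) = - 370881 \left(-612\right) = \left(-1\right) \left(-226979172\right) = 226979172$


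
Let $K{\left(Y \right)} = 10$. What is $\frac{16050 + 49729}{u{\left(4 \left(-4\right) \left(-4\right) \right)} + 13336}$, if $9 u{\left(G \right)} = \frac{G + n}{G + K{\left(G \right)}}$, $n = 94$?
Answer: $\frac{21904407}{4440967} \approx 4.9324$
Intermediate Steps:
$u{\left(G \right)} = \frac{94 + G}{9 \left(10 + G\right)}$ ($u{\left(G \right)} = \frac{\left(G + 94\right) \frac{1}{G + 10}}{9} = \frac{\left(94 + G\right) \frac{1}{10 + G}}{9} = \frac{\frac{1}{10 + G} \left(94 + G\right)}{9} = \frac{94 + G}{9 \left(10 + G\right)}$)
$\frac{16050 + 49729}{u{\left(4 \left(-4\right) \left(-4\right) \right)} + 13336} = \frac{16050 + 49729}{\frac{94 + 4 \left(-4\right) \left(-4\right)}{9 \left(10 + 4 \left(-4\right) \left(-4\right)\right)} + 13336} = \frac{65779}{\frac{94 - -64}{9 \left(10 - -64\right)} + 13336} = \frac{65779}{\frac{94 + 64}{9 \left(10 + 64\right)} + 13336} = \frac{65779}{\frac{1}{9} \cdot \frac{1}{74} \cdot 158 + 13336} = \frac{65779}{\frac{79}{333} + 13336} = \frac{65779}{\frac{4440967}{333}} = 65779 \cdot \frac{333}{4440967} = \frac{21904407}{4440967}$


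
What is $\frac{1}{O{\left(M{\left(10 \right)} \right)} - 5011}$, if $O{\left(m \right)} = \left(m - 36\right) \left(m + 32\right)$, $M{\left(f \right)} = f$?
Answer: $- \frac{1}{6103} \approx -0.00016385$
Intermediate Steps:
$O{\left(m \right)} = \left(-36 + m\right) \left(32 + m\right)$
$\frac{1}{O{\left(M{\left(10 \right)} \right)} - 5011} = \frac{1}{\left(-1152 + 10^{2} - 40\right) - 5011} = \frac{1}{\left(-1152 + 100 - 40\right) - 5011} = \frac{1}{-1092 - 5011} = \frac{1}{-6103} = - \frac{1}{6103}$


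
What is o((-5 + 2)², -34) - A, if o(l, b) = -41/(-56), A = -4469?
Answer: 250305/56 ≈ 4469.7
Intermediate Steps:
o(l, b) = 41/56 (o(l, b) = -41*(-1/56) = 41/56)
o((-5 + 2)², -34) - A = 41/56 - 1*(-4469) = 41/56 + 4469 = 250305/56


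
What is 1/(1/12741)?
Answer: 12741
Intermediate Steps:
1/(1/12741) = 12741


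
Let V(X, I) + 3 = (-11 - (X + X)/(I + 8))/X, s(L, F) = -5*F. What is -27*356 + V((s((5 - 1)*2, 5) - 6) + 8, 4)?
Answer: -1326827/138 ≈ -9614.7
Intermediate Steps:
V(X, I) = -3 + (-11 - 2*X/(8 + I))/X (V(X, I) = -3 + (-11 - (X + X)/(I + 8))/X = -3 + (-11 - 2*X/(8 + I))/X)
-27*356 + V((s((5 - 1)*2, 5) - 6) + 8, 4) = -27*356 + (-88 - 26*((-5*5 - 6) + 8) - 11*4 - 3*4*((-5*5 - 6) + 8))/(((-5*5 - 6) + 8)*(8 + 4)) = -9612 + (-88 - 26*((-25 - 6) + 8) - 44 - 3*4*((-25 - 6) + 8))/(((-25 - 6) + 8)*12) = -9612 + (1/12)*(-88 - 26*(-31 + 8) - 44 - 3*4*(-31 + 8))/(-31 + 8) = -9612 + (1/12)*(-88 - 26*(-23) - 44 - 3*4*(-23))/(-23) = -9612 - 1/23*1/12*(-88 + 598 - 44 + 276) = -9612 - 1/23*1/12*742 = -9612 - 371/138 = -1326827/138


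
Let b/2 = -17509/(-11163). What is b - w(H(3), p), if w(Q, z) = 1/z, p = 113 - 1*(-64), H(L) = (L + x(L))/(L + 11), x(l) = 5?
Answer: 687447/219539 ≈ 3.1313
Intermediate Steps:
H(L) = (5 + L)/(11 + L) (H(L) = (L + 5)/(L + 11) = (5 + L)/(11 + L))
b = 35018/11163 (b = 2*(-17509/(-11163)) = 2*(-17509*(-1/11163)) = 2*(17509/11163) = 35018/11163 ≈ 3.1370)
p = 177 (p = 113 + 64 = 177)
b - w(H(3), p) = 35018/11163 - 1/177 = 687447/219539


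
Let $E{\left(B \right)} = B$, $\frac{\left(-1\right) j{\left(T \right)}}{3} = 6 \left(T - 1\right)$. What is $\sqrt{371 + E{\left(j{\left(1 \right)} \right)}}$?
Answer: $\sqrt{371} \approx 19.261$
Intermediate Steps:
$j{\left(T \right)} = 18 - 18 T$ ($j{\left(T \right)} = - 3 \cdot 6 \left(T - 1\right) = - 3 \cdot 6 \left(-1 + T\right) = - 3 \left(-6 + 6 T\right) = 18 - 18 T$)
$\sqrt{371 + E{\left(j{\left(1 \right)} \right)}} = \sqrt{371 + \left(18 - 18\right)} = \sqrt{371 + 0} = \sqrt{371}$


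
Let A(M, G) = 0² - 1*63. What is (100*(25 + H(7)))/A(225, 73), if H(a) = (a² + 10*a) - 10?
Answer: -13400/63 ≈ -212.70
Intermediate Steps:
A(M, G) = -63 (A(M, G) = 0 - 63 = -63)
H(a) = -10 + a² + 10*a
(100*(25 + H(7)))/A(225, 73) = (100*(25 + (-10 + 7² + 10*7)))/(-63) = (100*(25 + (-10 + 49 + 70)))*(-1/63) = (100*(25 + 109))*(-1/63) = (100*134)*(-1/63) = 13400*(-1/63) = -13400/63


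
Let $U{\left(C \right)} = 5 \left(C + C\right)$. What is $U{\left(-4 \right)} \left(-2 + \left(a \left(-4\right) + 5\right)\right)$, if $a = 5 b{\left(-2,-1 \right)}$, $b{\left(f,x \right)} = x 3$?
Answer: $-2520$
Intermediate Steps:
$b{\left(f,x \right)} = 3 x$
$a = -15$ ($a = 5 \cdot 3 \left(-1\right) = 5 \left(-3\right) = -15$)
$U{\left(C \right)} = 10 C$ ($U{\left(C \right)} = 5 \cdot 2 C = 10 C$)
$U{\left(-4 \right)} \left(-2 + \left(a \left(-4\right) + 5\right)\right) = 10 \left(-4\right) \left(-2 + \left(\left(-15\right) \left(-4\right) + 5\right)\right) = - 40 \left(-2 + \left(60 + 5\right)\right) = - 40 \left(-2 + 65\right) = \left(-40\right) 63 = -2520$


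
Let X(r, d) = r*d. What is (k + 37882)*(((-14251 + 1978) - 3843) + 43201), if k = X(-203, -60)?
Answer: 1355929270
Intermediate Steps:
X(r, d) = d*r
k = 12180 (k = -60*(-203) = 12180)
(k + 37882)*(((-14251 + 1978) - 3843) + 43201) = (12180 + 37882)*(((-14251 + 1978) - 3843) + 43201) = 50062*((-12273 - 3843) + 43201) = 50062*(-16116 + 43201) = 50062*27085 = 1355929270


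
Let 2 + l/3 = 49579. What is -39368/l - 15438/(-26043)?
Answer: 423616118/1291133811 ≈ 0.32810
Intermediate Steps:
l = 148731 (l = -6 + 3*49579 = -6 + 148737 = 148731)
-39368/l - 15438/(-26043) = -39368/148731 - 15438/(-26043) = -39368*1/148731 - 15438*(-1/26043) = -39368/148731 + 5146/8681 = 423616118/1291133811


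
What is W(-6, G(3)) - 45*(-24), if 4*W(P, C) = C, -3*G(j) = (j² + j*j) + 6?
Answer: 1078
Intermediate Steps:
G(j) = -2 - 2*j²/3 (G(j) = -((j² + j*j) + 6)/3 = -((j² + j²) + 6)/3 = -(2*j² + 6)/3 = -(6 + 2*j²)/3 = -2 - 2*j²/3)
W(P, C) = C/4
W(-6, G(3)) - 45*(-24) = (-2 - ⅔*3²)/4 - 45*(-24) = (-2 - ⅔*9)/4 + 1080 = (-2 - 6)/4 + 1080 = (¼)*(-8) + 1080 = -2 + 1080 = 1078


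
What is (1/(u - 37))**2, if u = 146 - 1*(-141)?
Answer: 1/62500 ≈ 1.6000e-5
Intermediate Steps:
u = 287 (u = 146 + 141 = 287)
(1/(u - 37))**2 = (1/(287 - 37))**2 = (1/250)**2 = 1/62500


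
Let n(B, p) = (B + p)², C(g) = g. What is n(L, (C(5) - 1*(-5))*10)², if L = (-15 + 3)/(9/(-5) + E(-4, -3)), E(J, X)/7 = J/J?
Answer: 2601446410000/28561 ≈ 9.1084e+7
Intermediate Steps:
E(J, X) = 7 (E(J, X) = 7*(J/J) = 7*1 = 7)
L = -30/13 (L = (-15 + 3)/(9/(-5) + 7) = -12/(9*(-⅕) + 7) = -12/(-9/5 + 7) = -12/26/5 = -12*5/26 = -30/13 ≈ -2.3077)
n(L, (C(5) - 1*(-5))*10)² = ((-30/13 + (5 - 1*(-5))*10)²)² = ((-30/13 + (5 + 5)*10)²)² = ((-30/13 + 10*10)²)² = ((-30/13 + 100)²)² = ((1270/13)²)² = (1612900/169)² = 2601446410000/28561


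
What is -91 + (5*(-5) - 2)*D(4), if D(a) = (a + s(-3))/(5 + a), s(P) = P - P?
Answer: -103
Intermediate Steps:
s(P) = 0
D(a) = a/(5 + a) (D(a) = (a + 0)/(5 + a) = a/(5 + a))
-91 + (5*(-5) - 2)*D(4) = -91 + (5*(-5) - 2)*(4/(5 + 4)) = -91 + (-25 - 2)*(4/9) = -91 - 108/9 = -91 - 27*4/9 = -91 - 12 = -103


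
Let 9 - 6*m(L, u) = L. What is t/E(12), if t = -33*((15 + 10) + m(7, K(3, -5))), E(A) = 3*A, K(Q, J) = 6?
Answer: -209/9 ≈ -23.222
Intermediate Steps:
m(L, u) = 3/2 - L/6
t = -836 (t = -33*((15 + 10) + (3/2 - ⅙*7)) = -33*(25 + (3/2 - 7/6)) = -33*(25 + ⅓) = -33*76/3 = -836)
t/E(12) = -836/(3*12) = -836/36 = -836*1/36 = -209/9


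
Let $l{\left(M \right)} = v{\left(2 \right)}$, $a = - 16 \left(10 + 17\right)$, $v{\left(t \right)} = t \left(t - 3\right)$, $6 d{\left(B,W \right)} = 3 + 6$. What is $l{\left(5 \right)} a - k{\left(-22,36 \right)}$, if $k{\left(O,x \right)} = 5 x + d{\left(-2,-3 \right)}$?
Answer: $\frac{1365}{2} \approx 682.5$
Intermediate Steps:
$d{\left(B,W \right)} = \frac{3}{2}$ ($d{\left(B,W \right)} = \frac{3 + 6}{6} = \frac{1}{6} \cdot 9 = \frac{3}{2}$)
$v{\left(t \right)} = t \left(-3 + t\right)$
$k{\left(O,x \right)} = \frac{3}{2} + 5 x$ ($k{\left(O,x \right)} = 5 x + \frac{3}{2} = \frac{3}{2} + 5 x$)
$a = -432$ ($a = \left(-16\right) 27 = -432$)
$l{\left(M \right)} = -2$ ($l{\left(M \right)} = 2 \left(-3 + 2\right) = 2 \left(-1\right) = -2$)
$l{\left(5 \right)} a - k{\left(-22,36 \right)} = \left(-2\right) \left(-432\right) - \left(\frac{3}{2} + 5 \cdot 36\right) = 864 - \left(\frac{3}{2} + 180\right) = 864 - \frac{363}{2} = \frac{1365}{2}$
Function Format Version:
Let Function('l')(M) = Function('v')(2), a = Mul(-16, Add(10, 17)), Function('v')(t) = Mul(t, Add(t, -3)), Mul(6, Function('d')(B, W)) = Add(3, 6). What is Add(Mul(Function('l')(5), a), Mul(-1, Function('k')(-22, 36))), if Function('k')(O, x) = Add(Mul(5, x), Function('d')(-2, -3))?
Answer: Rational(1365, 2) ≈ 682.50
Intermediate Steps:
Function('d')(B, W) = Rational(3, 2) (Function('d')(B, W) = Mul(Rational(1, 6), Add(3, 6)) = Mul(Rational(1, 6), 9) = Rational(3, 2))
Function('v')(t) = Mul(t, Add(-3, t))
Function('k')(O, x) = Add(Rational(3, 2), Mul(5, x)) (Function('k')(O, x) = Add(Mul(5, x), Rational(3, 2)) = Add(Rational(3, 2), Mul(5, x)))
a = -432 (a = Mul(-16, 27) = -432)
Function('l')(M) = -2 (Function('l')(M) = Mul(2, Add(-3, 2)) = Mul(2, -1) = -2)
Add(Mul(Function('l')(5), a), Mul(-1, Function('k')(-22, 36))) = Add(Mul(-2, -432), Mul(-1, Add(Rational(3, 2), Mul(5, 36)))) = Add(864, Mul(-1, Add(Rational(3, 2), 180))) = Add(864, Mul(-1, Rational(363, 2))) = Add(864, Rational(-363, 2)) = Rational(1365, 2)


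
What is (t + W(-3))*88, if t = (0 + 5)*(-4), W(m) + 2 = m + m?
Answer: -2464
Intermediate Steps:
W(m) = -2 + 2*m (W(m) = -2 + (m + m) = -2 + 2*m)
t = -20 (t = 5*(-4) = -20)
(t + W(-3))*88 = (-20 + (-2 + 2*(-3)))*88 = (-20 + (-2 - 6))*88 = (-20 - 8)*88 = -28*88 = -2464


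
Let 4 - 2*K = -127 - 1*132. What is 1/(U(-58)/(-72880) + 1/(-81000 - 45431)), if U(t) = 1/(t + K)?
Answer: -677250409080/5483111 ≈ -1.2352e+5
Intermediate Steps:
K = 263/2 (K = 2 - (-127 - 1*132)/2 = 2 - (-127 - 132)/2 = 2 - ½*(-259) = 2 + 259/2 = 263/2 ≈ 131.50)
U(t) = 1/(263/2 + t) (U(t) = 1/(t + 263/2) = 1/(263/2 + t))
1/(U(-58)/(-72880) + 1/(-81000 - 45431)) = 1/((2/(263 + 2*(-58)))/(-72880) + 1/(-81000 - 45431)) = 1/((2/(263 - 116))*(-1/72880) + 1/(-126431)) = 1/((2/147)*(-1/72880) - 1/126431) = 1/(-1/5356680 - 1/126431) = 1/(-5483111/677250409080) = -677250409080/5483111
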